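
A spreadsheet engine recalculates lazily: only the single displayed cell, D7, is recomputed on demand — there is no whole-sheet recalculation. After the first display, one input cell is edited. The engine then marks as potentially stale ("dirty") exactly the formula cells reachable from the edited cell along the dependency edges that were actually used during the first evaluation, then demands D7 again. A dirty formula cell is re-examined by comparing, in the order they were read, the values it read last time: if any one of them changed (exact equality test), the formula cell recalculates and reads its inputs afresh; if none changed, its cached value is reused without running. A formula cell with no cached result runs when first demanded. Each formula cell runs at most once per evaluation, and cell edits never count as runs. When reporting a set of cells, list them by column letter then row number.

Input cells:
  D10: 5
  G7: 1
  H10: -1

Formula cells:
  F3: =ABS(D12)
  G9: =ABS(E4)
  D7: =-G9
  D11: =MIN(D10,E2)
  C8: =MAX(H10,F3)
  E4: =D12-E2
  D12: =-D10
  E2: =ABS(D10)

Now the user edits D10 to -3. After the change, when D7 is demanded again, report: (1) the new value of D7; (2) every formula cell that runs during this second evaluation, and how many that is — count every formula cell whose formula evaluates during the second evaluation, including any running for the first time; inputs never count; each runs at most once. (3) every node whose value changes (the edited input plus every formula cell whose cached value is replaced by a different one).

First evaluation (everything demanded from the output):
  D12 = -(5) = -5
  E2 = ABS(5) = 5
  E4 = -5 - 5 = -10
  G9 = ABS(-10) = 10
  D7 = -(10) = -10

Propagation after the edit:
  D12: runs — D10 5->-3; result 3.
  E2: runs — D10 5->-3; result 3.
  E4: runs — D12 -5->3; E2 5->3; result 0.
  G9: runs — E4 -10->0; result 0.
  D7: runs — G9 10->0; result 0.

New value of D7: 0.
Formula cells that run: D7, D12, E2, E4, G9 — 5 in total.
Values that change: D7, D10, D12, E2, E4, G9.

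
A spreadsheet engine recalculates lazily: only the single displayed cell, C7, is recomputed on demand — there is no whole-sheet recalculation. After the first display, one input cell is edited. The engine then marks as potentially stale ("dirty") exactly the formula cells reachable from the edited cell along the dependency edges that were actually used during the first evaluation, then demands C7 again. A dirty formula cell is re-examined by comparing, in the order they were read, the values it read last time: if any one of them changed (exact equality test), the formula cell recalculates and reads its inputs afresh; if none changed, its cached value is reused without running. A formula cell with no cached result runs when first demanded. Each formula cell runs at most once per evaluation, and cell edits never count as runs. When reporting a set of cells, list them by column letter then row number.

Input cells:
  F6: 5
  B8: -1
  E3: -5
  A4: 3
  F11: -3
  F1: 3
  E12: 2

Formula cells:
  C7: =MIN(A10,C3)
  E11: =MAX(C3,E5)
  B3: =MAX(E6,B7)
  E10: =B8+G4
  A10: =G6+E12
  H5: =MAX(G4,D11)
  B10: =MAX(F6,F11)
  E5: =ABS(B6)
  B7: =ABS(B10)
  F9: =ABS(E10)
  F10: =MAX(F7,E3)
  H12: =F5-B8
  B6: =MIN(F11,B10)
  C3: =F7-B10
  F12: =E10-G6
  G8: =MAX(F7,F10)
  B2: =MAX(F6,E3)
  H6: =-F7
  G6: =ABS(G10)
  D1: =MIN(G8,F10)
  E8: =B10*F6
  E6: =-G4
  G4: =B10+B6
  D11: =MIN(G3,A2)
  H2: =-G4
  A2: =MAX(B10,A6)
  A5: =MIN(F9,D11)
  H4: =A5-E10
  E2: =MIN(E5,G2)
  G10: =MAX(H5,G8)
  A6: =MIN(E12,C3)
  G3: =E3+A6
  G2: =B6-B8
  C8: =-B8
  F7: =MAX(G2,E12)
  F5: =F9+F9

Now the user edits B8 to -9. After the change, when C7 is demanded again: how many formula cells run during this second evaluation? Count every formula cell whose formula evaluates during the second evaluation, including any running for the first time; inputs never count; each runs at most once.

First evaluation (everything demanded from the output):
  B10 = MAX(5, -3) = 5
  B6 = MIN(-3, 5) = -3
  G2 = -3 - -1 = -2
  F7 = MAX(-2, 2) = 2
  C3 = 2 - 5 = -3
  A6 = MIN(2, -3) = -3
  A2 = MAX(5, -3) = 5
  F10 = MAX(2, -5) = 2
  G3 = -5 + -3 = -8
  D11 = MIN(-8, 5) = -8
  G4 = 5 + -3 = 2
  G8 = MAX(2, 2) = 2
  H5 = MAX(2, -8) = 2
  G10 = MAX(2, 2) = 2
  G6 = ABS(2) = 2
  A10 = 2 + 2 = 4
  C7 = MIN(4, -3) = -3

Propagation after the edit:
  G2: runs — B8 -1->-9; result 6.
  F7: runs — G2 -2->6; result 6.
  C3: runs — F7 2->6; result 1.
  A6: runs — C3 -3->1; result 1.
  A2: runs — A6 -3->1; result 5 (same value as before).
  F10: runs — F7 2->6; result 6.
  G3: runs — A6 -3->1; result -4.
  D11: runs — G3 -8->-4; result -4.
  G8: runs — F7 2->6; F10 2->6; result 6.
  H5: runs — D11 -8->-4; result 2 (same value as before).
  G10: runs — G8 2->6; result 6.
  G6: runs — G10 2->6; result 6.
  A10: runs — G6 2->6; result 8.
  C7: runs — A10 4->8; C3 -3->1; result 1.

Formula cells that run: A2, A6, A10, C3, C7, D11, F7, F10, G2, G3, G6, G8, G10, H5 — 14 in total.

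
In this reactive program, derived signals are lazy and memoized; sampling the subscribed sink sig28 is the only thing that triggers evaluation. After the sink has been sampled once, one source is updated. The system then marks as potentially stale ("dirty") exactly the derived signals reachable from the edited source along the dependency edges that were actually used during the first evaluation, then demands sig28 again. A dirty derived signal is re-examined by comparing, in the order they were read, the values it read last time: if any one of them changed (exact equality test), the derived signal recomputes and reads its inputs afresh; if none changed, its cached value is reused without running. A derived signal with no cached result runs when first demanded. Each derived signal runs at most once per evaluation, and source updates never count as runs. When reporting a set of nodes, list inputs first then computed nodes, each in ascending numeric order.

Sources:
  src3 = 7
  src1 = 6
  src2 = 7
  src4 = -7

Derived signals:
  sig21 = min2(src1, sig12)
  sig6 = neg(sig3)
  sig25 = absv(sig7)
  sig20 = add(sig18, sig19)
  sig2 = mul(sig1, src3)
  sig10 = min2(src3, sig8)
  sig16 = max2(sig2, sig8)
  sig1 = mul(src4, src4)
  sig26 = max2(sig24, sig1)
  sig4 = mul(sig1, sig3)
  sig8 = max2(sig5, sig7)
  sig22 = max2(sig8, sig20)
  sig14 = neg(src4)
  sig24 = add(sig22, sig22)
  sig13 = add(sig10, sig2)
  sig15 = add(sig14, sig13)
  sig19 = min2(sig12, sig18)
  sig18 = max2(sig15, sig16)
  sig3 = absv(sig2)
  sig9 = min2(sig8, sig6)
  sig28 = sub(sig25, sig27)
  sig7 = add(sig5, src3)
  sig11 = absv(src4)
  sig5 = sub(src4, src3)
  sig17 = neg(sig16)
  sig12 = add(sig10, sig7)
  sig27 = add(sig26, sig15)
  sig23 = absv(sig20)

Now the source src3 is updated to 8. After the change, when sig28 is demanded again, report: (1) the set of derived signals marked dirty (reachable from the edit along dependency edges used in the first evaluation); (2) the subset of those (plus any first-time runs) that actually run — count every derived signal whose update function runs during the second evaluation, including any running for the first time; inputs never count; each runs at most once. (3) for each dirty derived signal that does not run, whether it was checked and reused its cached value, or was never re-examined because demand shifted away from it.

The edit dirties: sig2, sig5, sig7, sig8, sig10, sig12, sig13, sig15, sig16, sig18, sig19, sig20, sig22, sig24, sig25, sig26, sig27, sig28.
16 derived signals run: sig2, sig5, sig7, sig8, sig10, sig13, sig15, sig16, sig18, sig19, sig20, sig22, sig24, sig26, sig27, sig28.
Cache hits after checking: sig12, sig25.
Note where the cutoff bites: sig12 is checked, finds nothing changed, and keeps its cache.

First demand of the output computes:
  sig1 = mul(-7, -7) = 49
  sig2 = mul(49, 7) = 343
  sig5 = sub(-7, 7) = -14
  sig7 = add(-14, 7) = -7
  sig8 = max2(-14, -7) = -7
  sig10 = min2(7, -7) = -7
  sig12 = add(-7, -7) = -14
  sig13 = add(-7, 343) = 336
  sig14 = neg(-7) = 7
  sig15 = add(7, 336) = 343
  sig16 = max2(343, -7) = 343
  sig18 = max2(343, 343) = 343
  sig19 = min2(-14, 343) = -14
  sig20 = add(343, -14) = 329
  sig22 = max2(-7, 329) = 329
  sig24 = add(329, 329) = 658
  sig25 = absv(-7) = 7
  sig26 = max2(658, 49) = 658
  sig27 = add(658, 343) = 1001
  sig28 = sub(7, 1001) = -994

After the edit, cleaning proceeds:
  sig2: a read changed (src3 7->8) — executes, giving 392.
  sig5: a read changed (src3 7->8) — executes, giving -15.
  sig7: a read changed (sig5 -14->-15; src3 7->8) — executes, giving -7 — identical to its old value.
  sig8: a read changed (sig5 -14->-15) — executes, giving -7 — identical to its old value.
  sig10: a read changed (src3 7->8) — executes, giving -7 — identical to its old value.
  sig12: dirty, but its reads are unchanged (sig10 unchanged, sig7 unchanged); cached -14 stands.
  sig13: a read changed (sig2 343->392) — executes, giving 385.
  sig15: a read changed (sig13 336->385) — executes, giving 392.
  sig16: a read changed (sig2 343->392) — executes, giving 392.
  sig18: a read changed (sig15 343->392; sig16 343->392) — executes, giving 392.
  sig19: a read changed (sig18 343->392) — executes, giving -14 — identical to its old value.
  sig20: a read changed (sig18 343->392) — executes, giving 378.
  sig22: a read changed (sig20 329->378) — executes, giving 378.
  sig24: a read changed (sig22 329->378; sig22 329->378) — executes, giving 756.
  sig25: dirty, but its reads are unchanged (sig7 unchanged); cached 7 stands.
  sig26: a read changed (sig24 658->756) — executes, giving 756.
  sig27: a read changed (sig26 658->756; sig15 343->392) — executes, giving 1148.
  sig28: a read changed (sig27 1001->1148) — executes, giving -1141.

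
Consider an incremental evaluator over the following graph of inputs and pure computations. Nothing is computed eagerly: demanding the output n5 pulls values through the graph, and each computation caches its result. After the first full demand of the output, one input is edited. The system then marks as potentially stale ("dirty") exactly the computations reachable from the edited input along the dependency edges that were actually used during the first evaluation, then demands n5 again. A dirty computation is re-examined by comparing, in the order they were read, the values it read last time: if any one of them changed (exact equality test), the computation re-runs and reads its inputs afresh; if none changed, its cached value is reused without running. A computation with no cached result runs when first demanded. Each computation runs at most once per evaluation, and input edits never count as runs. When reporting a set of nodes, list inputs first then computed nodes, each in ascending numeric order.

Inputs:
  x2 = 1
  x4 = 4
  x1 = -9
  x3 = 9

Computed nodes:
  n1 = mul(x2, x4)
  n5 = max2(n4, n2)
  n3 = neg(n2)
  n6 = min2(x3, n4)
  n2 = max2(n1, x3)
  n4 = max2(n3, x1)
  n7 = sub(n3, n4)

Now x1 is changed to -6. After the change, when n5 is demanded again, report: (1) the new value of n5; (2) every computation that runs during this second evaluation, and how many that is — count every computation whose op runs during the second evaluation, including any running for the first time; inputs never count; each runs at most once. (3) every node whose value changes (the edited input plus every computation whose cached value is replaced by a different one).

Initial pass — values computed on the first demand:
  n1 = mul(1, 4) = 4
  n2 = max2(4, 9) = 9
  n3 = neg(9) = -9
  n4 = max2(-9, -9) = -9
  n5 = max2(-9, 9) = 9

Second demand — change propagation:
  n4: re-runs because x1 -9->-6; new result -6.
  n5: re-runs because n4 -9->-6; new result 9 (unchanged).

n5 now evaluates to 9.
Run set: n4, n5 (2 run).
Changed values: x1, n4.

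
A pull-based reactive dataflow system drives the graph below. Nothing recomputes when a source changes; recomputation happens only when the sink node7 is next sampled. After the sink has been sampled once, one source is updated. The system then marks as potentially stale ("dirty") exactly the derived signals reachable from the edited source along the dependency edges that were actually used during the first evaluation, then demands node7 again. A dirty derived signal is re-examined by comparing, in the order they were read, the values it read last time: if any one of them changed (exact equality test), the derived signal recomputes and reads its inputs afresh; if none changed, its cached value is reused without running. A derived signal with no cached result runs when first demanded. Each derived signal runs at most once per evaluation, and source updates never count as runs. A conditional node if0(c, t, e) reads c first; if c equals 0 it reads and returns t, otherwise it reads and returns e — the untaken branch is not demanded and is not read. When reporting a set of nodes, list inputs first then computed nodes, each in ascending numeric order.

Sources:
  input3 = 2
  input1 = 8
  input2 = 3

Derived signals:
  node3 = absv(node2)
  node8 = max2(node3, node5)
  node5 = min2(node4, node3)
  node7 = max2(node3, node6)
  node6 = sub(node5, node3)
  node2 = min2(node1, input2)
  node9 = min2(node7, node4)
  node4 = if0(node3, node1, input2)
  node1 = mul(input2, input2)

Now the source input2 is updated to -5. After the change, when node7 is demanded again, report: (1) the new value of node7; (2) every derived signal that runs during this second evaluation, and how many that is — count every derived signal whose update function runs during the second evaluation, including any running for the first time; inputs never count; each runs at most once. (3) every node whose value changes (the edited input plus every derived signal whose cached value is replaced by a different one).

First evaluation (everything demanded from the output):
  node1 = mul(3, 3) = 9
  node2 = min2(9, 3) = 3
  node3 = absv(3) = 3
  node4 = if0(node3=3 -> else branch input2) = 3
  node5 = min2(3, 3) = 3
  node6 = sub(3, 3) = 0
  node7 = max2(3, 0) = 3

Propagation after the edit:
  node1: runs — input2 3->-5; input2 3->-5; result 25.
  node2: runs — node1 9->25; input2 3->-5; result -5.
  node3: runs — node2 3->-5; result 5.
  node4: runs — node3 3->5; input2 3->-5; result -5.
  node5: runs — node4 3->-5; node3 3->5; result -5.
  node6: runs — node5 3->-5; node3 3->5; result -10.
  node7: runs — node3 3->5; node6 0->-10; result 5.

New value of node7: 5.
Derived signals that run: node1, node2, node3, node4, node5, node6, node7 — 7 in total.
Values that change: input2, node1, node2, node3, node4, node5, node6, node7.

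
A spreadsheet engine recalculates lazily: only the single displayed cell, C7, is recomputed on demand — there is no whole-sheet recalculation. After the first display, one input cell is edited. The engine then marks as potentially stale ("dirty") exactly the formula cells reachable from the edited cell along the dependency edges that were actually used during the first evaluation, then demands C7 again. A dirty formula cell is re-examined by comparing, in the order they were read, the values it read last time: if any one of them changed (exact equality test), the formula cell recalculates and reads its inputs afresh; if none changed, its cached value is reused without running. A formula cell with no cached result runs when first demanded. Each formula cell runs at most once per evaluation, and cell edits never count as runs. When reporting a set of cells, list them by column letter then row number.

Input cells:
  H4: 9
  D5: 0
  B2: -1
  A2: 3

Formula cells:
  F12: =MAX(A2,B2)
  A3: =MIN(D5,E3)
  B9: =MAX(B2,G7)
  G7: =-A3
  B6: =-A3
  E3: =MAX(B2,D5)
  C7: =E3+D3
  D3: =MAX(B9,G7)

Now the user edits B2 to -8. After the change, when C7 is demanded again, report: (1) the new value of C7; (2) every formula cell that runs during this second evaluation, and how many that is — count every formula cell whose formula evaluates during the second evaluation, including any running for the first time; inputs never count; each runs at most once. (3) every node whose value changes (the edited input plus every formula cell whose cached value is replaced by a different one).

First evaluation (everything demanded from the output):
  E3 = MAX(-1, 0) = 0
  A3 = MIN(0, 0) = 0
  G7 = -(0) = 0
  B9 = MAX(-1, 0) = 0
  D3 = MAX(0, 0) = 0
  C7 = 0 + 0 = 0

Propagation after the edit:
  E3: runs — B2 -1->-8; result 0 (same value as before).
  A3: checked — values it read are unchanged (D5 unchanged, E3 unchanged); reused cached 0 without running.
  G7: checked — values it read are unchanged (A3 unchanged); reused cached 0 without running.
  B9: runs — B2 -1->-8; result 0 (same value as before).
  D3: checked — values it read are unchanged (B9 unchanged, G7 unchanged); reused cached 0 without running.
  C7: checked — values it read are unchanged (E3 unchanged, D3 unchanged); reused cached 0 without running.

Key observation: the cutoff stops propagation at A3 — its inputs' values are unchanged, so it reuses its cache.

New value of C7: 0.
Formula cells that run: B9, E3 — 2 in total.
Values that change: B2.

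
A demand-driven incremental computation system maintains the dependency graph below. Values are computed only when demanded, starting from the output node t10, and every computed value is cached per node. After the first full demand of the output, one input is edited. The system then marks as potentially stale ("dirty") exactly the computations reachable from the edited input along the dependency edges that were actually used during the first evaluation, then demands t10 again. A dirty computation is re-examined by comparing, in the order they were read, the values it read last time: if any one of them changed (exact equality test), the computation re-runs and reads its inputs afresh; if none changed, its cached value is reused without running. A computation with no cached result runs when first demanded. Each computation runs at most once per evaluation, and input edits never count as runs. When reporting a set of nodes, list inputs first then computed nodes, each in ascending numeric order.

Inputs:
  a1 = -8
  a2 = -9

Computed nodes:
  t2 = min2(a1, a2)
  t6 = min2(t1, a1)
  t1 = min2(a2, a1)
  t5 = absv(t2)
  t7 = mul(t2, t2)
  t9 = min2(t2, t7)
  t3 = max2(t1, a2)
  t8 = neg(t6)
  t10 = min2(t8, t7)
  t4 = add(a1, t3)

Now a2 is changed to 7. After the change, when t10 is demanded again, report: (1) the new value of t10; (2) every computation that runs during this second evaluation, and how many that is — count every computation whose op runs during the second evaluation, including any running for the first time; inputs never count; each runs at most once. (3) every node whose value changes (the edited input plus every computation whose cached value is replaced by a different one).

First evaluation (everything demanded from the output):
  t1 = min2(-9, -8) = -9
  t2 = min2(-8, -9) = -9
  t6 = min2(-9, -8) = -9
  t7 = mul(-9, -9) = 81
  t8 = neg(-9) = 9
  t10 = min2(9, 81) = 9

Propagation after the edit:
  t1: runs — a2 -9->7; result -8.
  t2: runs — a2 -9->7; result -8.
  t6: runs — t1 -9->-8; result -8.
  t7: runs — t2 -9->-8; t2 -9->-8; result 64.
  t8: runs — t6 -9->-8; result 8.
  t10: runs — t8 9->8; t7 81->64; result 8.

New value of t10: 8.
Computations that run: t1, t2, t6, t7, t8, t10 — 6 in total.
Values that change: a2, t1, t2, t6, t7, t8, t10.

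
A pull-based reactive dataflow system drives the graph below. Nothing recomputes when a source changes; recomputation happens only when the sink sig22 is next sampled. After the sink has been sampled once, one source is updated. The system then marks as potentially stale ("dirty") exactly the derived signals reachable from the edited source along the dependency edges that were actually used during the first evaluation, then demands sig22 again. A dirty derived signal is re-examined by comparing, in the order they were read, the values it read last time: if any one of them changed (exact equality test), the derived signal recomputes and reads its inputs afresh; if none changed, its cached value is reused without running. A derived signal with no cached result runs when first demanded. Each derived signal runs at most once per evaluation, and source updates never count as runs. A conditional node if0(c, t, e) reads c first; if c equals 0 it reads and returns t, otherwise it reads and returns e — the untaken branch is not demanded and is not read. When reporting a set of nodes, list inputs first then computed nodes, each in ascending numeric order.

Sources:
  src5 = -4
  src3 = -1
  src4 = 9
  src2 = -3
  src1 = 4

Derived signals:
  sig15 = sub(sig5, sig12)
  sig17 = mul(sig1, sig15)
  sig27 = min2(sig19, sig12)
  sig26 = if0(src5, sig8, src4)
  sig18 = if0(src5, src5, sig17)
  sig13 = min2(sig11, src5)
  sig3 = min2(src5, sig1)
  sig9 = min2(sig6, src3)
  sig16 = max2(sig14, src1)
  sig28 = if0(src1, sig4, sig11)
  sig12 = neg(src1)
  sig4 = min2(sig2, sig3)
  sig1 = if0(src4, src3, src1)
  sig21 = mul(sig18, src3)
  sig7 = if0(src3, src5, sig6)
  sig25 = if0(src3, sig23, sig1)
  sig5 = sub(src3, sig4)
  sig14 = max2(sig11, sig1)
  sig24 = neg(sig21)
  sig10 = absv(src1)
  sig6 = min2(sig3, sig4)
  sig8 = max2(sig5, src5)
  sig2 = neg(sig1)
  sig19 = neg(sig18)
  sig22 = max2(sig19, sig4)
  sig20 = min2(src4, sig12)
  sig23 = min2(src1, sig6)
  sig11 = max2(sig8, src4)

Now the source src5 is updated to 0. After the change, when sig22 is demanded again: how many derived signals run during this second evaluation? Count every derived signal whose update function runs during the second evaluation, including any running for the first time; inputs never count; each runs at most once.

First evaluation (everything demanded from the output):
  sig1 = if0(src4=9 -> else branch src1) = 4
  sig2 = neg(4) = -4
  sig3 = min2(-4, 4) = -4
  sig4 = min2(-4, -4) = -4
  sig5 = sub(-1, -4) = 3
  sig12 = neg(4) = -4
  sig15 = sub(3, -4) = 7
  sig17 = mul(4, 7) = 28
  sig18 = if0(src5=-4 -> else branch sig17) = 28
  sig19 = neg(28) = -28
  sig22 = max2(-28, -4) = -4

Propagation after the edit:
  sig3: runs — src5 -4->0; result 0.
  sig4: runs — sig3 -4->0; result -4 (same value as before).
  sig5: marked dirty but never re-examined — demand shifted away from it.
  sig15: marked dirty but never re-examined — demand shifted away from it.
  sig17: marked dirty but never re-examined — demand shifted away from it.
  sig18: runs — src5 -4->0; result 0.
  sig19: runs — sig18 28->0; result 0.
  sig22: runs — sig19 -28->0; result 0.

Key observation: a condition flipped, so demand moved to the other branch — sig5, sig15, sig17 are never re-examined.

Derived signals that run: sig3, sig4, sig18, sig19, sig22 — 5 in total.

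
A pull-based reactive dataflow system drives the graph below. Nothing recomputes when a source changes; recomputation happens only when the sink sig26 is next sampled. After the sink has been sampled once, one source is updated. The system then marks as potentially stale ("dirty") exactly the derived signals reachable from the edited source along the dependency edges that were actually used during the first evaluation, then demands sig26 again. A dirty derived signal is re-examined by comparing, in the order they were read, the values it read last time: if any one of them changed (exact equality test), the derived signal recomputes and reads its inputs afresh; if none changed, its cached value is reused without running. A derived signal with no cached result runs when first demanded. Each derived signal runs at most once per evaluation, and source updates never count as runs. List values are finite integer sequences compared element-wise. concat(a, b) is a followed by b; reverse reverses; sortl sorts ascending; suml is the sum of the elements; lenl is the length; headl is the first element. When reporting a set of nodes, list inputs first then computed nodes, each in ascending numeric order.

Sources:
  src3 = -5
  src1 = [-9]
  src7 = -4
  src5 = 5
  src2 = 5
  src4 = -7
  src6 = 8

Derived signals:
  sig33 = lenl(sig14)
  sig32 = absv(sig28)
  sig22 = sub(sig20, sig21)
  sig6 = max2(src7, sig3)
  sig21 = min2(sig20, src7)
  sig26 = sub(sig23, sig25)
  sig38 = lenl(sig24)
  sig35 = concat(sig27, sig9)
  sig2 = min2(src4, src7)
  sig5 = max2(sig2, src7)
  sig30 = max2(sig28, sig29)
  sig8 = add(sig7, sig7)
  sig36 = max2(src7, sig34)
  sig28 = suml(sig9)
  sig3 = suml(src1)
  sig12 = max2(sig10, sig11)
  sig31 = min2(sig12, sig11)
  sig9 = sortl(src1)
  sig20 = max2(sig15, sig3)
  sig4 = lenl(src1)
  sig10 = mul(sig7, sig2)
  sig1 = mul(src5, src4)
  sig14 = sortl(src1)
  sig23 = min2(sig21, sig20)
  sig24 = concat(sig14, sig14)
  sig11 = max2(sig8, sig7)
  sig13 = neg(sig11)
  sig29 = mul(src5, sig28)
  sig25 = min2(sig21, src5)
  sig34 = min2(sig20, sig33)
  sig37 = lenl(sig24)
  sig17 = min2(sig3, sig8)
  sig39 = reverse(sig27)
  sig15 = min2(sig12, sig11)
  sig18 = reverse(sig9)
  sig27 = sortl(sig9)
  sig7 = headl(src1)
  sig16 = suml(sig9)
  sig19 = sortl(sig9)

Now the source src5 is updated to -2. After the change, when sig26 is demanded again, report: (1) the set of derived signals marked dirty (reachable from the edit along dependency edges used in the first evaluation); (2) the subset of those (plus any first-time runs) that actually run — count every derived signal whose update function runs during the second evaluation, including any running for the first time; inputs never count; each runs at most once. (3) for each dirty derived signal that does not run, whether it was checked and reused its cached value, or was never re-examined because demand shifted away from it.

First evaluation (everything demanded from the output):
  sig2 = min2(-7, -4) = -7
  sig3 = suml([-9]) = -9
  sig7 = headl([-9]) = -9
  sig8 = add(-9, -9) = -18
  sig10 = mul(-9, -7) = 63
  sig11 = max2(-18, -9) = -9
  sig12 = max2(63, -9) = 63
  sig15 = min2(63, -9) = -9
  sig20 = max2(-9, -9) = -9
  sig21 = min2(-9, -4) = -9
  sig23 = min2(-9, -9) = -9
  sig25 = min2(-9, 5) = -9
  sig26 = sub(-9, -9) = 0

Propagation after the edit:
  sig25: runs — src5 5->-2; result -9 (same value as before).
  sig26: checked — values it read are unchanged (sig23 unchanged, sig25 unchanged); reused cached 0 without running.

Key observation: the change is absorbed at sig25 — it re-runs but produces the same value, and the output's value is unchanged.

Marked dirty: sig25, sig26.
Derived signals that run: sig25 — 1 in total.
Checked but reused from cache: sig26.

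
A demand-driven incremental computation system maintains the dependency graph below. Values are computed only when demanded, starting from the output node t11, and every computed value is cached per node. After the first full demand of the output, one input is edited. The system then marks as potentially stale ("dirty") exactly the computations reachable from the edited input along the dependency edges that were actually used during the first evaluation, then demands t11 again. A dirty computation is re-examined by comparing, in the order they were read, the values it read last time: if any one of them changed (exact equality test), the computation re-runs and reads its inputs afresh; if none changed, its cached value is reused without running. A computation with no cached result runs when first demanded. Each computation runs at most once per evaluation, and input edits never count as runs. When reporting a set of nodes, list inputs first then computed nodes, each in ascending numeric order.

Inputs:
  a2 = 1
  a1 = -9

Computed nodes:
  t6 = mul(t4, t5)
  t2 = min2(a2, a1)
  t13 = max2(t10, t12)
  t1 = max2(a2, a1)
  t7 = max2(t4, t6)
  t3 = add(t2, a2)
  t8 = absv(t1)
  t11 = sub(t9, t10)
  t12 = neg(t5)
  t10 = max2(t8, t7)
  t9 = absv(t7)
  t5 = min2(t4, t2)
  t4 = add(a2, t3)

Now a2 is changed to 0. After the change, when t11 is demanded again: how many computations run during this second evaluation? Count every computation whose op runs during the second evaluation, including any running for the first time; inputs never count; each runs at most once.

Computations that run: t1, t2, t3, t4, t5, t6, t7, t8, t9, t10, t11 — 11 in total.

First evaluation (everything demanded from the output):
  t1 = max2(1, -9) = 1
  t2 = min2(1, -9) = -9
  t3 = add(-9, 1) = -8
  t4 = add(1, -8) = -7
  t5 = min2(-7, -9) = -9
  t6 = mul(-7, -9) = 63
  t7 = max2(-7, 63) = 63
  t8 = absv(1) = 1
  t9 = absv(63) = 63
  t10 = max2(1, 63) = 63
  t11 = sub(63, 63) = 0

Propagation after the edit:
  t1: runs — a2 1->0; result 0.
  t2: runs — a2 1->0; result -9 (same value as before).
  t3: runs — a2 1->0; result -9.
  t4: runs — a2 1->0; t3 -8->-9; result -9.
  t5: runs — t4 -7->-9; result -9 (same value as before).
  t6: runs — t4 -7->-9; result 81.
  t7: runs — t4 -7->-9; t6 63->81; result 81.
  t8: runs — t1 1->0; result 0.
  t9: runs — t7 63->81; result 81.
  t10: runs — t8 1->0; t7 63->81; result 81.
  t11: runs — t9 63->81; t10 63->81; result 0 (same value as before).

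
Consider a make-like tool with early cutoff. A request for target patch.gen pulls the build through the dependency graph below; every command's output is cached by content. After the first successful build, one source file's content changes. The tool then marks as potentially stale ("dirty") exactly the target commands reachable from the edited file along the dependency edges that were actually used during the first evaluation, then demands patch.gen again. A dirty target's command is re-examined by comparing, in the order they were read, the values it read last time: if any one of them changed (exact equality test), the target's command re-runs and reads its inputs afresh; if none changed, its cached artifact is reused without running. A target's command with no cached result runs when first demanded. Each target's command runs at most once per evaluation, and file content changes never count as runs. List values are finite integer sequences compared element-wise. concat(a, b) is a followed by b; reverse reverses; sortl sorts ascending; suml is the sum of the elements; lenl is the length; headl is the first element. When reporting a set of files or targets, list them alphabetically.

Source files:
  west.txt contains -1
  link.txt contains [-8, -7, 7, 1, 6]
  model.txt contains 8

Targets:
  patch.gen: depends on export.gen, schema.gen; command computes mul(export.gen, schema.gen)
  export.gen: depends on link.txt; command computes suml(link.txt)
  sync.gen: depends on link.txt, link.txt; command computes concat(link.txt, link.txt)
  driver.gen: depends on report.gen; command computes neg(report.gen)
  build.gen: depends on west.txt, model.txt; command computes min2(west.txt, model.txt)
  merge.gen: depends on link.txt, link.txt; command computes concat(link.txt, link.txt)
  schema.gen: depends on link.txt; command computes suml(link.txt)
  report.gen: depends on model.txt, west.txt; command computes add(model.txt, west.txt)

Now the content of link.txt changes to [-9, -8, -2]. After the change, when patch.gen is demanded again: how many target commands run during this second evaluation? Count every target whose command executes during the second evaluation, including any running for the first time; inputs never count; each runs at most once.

3 target commands run: export.gen, patch.gen, schema.gen.

First demand of the output computes:
  export.gen = suml([-8, -7, 7, 1, 6]) = -1
  schema.gen = suml([-8, -7, 7, 1, 6]) = -1
  patch.gen = mul(-1, -1) = 1

After the edit, cleaning proceeds:
  export.gen: a read changed (link.txt [-8, -7, 7, 1, 6]->[-9, -8, -2]) — executes, giving -19.
  schema.gen: a read changed (link.txt [-8, -7, 7, 1, 6]->[-9, -8, -2]) — executes, giving -19.
  patch.gen: a read changed (export.gen -1->-19; schema.gen -1->-19) — executes, giving 361.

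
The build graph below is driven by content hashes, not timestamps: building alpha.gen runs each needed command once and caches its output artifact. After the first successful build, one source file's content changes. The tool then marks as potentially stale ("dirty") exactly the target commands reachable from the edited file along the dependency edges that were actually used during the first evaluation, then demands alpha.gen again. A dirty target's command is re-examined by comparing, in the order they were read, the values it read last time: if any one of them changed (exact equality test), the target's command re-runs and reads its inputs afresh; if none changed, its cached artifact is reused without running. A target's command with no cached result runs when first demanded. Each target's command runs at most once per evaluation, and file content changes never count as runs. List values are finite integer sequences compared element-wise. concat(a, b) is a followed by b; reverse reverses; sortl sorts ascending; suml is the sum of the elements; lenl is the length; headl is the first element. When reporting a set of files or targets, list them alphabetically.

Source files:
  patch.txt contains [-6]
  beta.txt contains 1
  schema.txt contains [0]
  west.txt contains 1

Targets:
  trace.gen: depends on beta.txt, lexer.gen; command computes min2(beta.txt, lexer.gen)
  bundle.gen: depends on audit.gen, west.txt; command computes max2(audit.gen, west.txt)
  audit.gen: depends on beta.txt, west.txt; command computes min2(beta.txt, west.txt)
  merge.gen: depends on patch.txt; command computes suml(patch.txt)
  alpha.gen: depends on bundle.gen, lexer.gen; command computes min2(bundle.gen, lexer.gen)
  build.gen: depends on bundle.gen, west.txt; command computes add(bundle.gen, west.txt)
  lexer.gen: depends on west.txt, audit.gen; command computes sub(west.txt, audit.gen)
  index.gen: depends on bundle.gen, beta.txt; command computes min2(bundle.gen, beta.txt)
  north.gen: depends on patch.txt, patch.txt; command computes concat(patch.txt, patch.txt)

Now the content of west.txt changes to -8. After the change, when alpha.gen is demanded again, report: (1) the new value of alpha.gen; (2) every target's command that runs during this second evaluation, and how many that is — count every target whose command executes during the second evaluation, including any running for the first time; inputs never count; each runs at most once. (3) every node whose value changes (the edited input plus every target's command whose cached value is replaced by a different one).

alpha.gen now evaluates to -8.
Run set: alpha.gen, audit.gen, bundle.gen, lexer.gen (4 run).
Changed values: alpha.gen, audit.gen, bundle.gen, west.txt.

Initial pass — values computed on the first demand:
  audit.gen = min2(1, 1) = 1
  bundle.gen = max2(1, 1) = 1
  lexer.gen = sub(1, 1) = 0
  alpha.gen = min2(1, 0) = 0

Second demand — change propagation:
  audit.gen: re-runs because west.txt 1->-8; new result -8.
  bundle.gen: re-runs because audit.gen 1->-8; west.txt 1->-8; new result -8.
  lexer.gen: re-runs because west.txt 1->-8; audit.gen 1->-8; new result 0 (unchanged).
  alpha.gen: re-runs because bundle.gen 1->-8; new result -8.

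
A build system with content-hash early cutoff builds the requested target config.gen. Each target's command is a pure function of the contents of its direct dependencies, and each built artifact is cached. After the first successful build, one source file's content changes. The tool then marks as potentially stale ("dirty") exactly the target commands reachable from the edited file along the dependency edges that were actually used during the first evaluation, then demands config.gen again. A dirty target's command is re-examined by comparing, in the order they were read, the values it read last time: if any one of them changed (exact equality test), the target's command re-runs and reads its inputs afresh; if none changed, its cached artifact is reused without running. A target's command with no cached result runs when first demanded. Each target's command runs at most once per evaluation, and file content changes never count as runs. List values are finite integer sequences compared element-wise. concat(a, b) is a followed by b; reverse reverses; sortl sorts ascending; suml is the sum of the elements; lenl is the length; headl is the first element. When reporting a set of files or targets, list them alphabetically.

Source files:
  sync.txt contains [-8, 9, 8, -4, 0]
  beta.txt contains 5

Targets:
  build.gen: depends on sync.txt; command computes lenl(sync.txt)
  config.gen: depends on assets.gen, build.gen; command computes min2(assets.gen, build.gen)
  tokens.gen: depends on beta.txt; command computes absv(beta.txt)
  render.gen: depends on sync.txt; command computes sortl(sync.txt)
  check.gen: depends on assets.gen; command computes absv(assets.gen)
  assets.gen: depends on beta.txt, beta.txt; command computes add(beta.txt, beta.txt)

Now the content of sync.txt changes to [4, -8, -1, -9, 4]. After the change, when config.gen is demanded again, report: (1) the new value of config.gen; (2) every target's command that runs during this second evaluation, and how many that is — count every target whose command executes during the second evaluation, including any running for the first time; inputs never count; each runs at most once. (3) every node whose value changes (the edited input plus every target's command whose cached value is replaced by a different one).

First evaluation (everything demanded from the output):
  assets.gen = add(5, 5) = 10
  build.gen = lenl([-8, 9, 8, -4, 0]) = 5
  config.gen = min2(10, 5) = 5

Propagation after the edit:
  build.gen: runs — sync.txt [-8, 9, 8, -4, 0]->[4, -8, -1, -9, 4]; result 5 (same value as before).
  config.gen: checked — values it read are unchanged (assets.gen unchanged, build.gen unchanged); reused cached 5 without running.

Key observation: the change is absorbed at build.gen — it re-runs but produces the same value, and the output's value is unchanged.

New value of config.gen: 5.
Target commands that run: build.gen — 1 in total.
Values that change: sync.txt.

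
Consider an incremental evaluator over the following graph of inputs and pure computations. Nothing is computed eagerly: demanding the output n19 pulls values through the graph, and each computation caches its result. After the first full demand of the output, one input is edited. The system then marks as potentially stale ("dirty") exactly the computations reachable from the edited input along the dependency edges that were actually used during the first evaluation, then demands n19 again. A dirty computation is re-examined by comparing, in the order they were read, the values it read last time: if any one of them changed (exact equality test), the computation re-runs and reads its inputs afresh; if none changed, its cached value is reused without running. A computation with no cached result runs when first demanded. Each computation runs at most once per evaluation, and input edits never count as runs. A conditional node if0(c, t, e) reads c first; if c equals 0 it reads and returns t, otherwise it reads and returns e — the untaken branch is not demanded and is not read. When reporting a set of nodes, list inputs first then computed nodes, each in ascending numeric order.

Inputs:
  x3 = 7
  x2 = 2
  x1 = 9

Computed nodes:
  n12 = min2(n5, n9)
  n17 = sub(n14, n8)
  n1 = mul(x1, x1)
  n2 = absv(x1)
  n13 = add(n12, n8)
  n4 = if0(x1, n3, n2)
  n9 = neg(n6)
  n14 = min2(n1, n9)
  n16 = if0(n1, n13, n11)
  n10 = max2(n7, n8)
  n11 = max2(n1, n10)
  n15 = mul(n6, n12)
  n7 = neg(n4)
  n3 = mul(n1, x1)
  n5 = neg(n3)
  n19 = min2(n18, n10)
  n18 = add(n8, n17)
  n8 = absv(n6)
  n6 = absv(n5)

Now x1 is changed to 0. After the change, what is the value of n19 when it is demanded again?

n19 now evaluates to 0.
The important point: the flipped condition redirects demand; n2 is left stale, never re-checked.

Initial pass — values computed on the first demand:
  n1 = mul(9, 9) = 81
  n2 = absv(9) = 9
  n3 = mul(81, 9) = 729
  n4 = if0(x1=9 -> else branch n2) = 9
  n5 = neg(729) = -729
  n6 = absv(-729) = 729
  n7 = neg(9) = -9
  n8 = absv(729) = 729
  n9 = neg(729) = -729
  n10 = max2(-9, 729) = 729
  n14 = min2(81, -729) = -729
  n17 = sub(-729, 729) = -1458
  n18 = add(729, -1458) = -729
  n19 = min2(-729, 729) = -729

Second demand — change propagation:
  n1: re-runs because x1 9->0; x1 9->0; new result 0.
  n2: dirty yet unreached — the second evaluation never asks for it.
  n3: re-runs because n1 81->0; x1 9->0; new result 0.
  n4: re-runs because x1 9->0; new result 0.
  n5: re-runs because n3 729->0; new result 0.
  n6: re-runs because n5 -729->0; new result 0.
  n7: re-runs because n4 9->0; new result 0.
  n8: re-runs because n6 729->0; new result 0.
  n9: re-runs because n6 729->0; new result 0.
  n10: re-runs because n7 -9->0; n8 729->0; new result 0.
  n14: re-runs because n1 81->0; n9 -729->0; new result 0.
  n17: re-runs because n14 -729->0; n8 729->0; new result 0.
  n18: re-runs because n8 729->0; n17 -1458->0; new result 0.
  n19: re-runs because n18 -729->0; n10 729->0; new result 0.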